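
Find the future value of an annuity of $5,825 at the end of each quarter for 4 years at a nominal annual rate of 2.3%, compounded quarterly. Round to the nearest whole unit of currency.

$97,329

i = 0.023/4 = 0.00575 per quarter; n = 4·4 = 16.
Accumulation factor s(16|0.00575) = 16.708866; FV = 5825 × 16.708866 = 97,329.1434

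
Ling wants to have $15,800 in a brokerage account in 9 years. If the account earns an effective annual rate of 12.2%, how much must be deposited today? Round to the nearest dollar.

$5,607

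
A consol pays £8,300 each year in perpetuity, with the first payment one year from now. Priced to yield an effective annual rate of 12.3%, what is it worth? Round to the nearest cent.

£67,479.67

PV = C/r = 8300/0.123 = 67,479.6748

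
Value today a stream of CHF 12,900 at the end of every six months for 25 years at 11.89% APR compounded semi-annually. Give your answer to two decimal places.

CHF 204,899.39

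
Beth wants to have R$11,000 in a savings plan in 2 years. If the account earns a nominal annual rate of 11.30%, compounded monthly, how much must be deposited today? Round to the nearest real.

i = 0.113/12 = 0.00941667 per month; n = 2·12 = 24.
Discount factor = (1+0.00941667)^(−24) = 0.798562; PV = 11,000 × 0.798562 = 8,784.1830

R$8,784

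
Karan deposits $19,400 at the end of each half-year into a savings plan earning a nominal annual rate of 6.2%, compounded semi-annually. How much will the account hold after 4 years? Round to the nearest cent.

Periodic rate i = 0.062/2 = 0.031; n = 4 × 2 = 8 periods.
FV = 19400 × [(1+0.031)^8 − 1] / 0.031 = 19400 × 8.923954 = 173,124.7056

$173,124.71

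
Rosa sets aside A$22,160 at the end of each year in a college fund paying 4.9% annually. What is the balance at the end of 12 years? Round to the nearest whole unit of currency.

FV = 22160 × [(1+0.049)^12 − 1] / 0.049 = 22160 × 15.825294 = 350,688.5215

A$350,689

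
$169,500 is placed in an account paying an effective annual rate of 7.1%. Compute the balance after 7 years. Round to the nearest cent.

169,500 × (1+0.071)^7 = 169,500 × 1.616316 = 273,965.5770

$273,965.58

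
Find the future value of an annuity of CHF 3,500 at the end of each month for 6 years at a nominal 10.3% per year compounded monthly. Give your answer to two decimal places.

CHF 346,735.62

i = 0.103/12 = 0.00858333 per month; n = 6·12 = 72.
Accumulation factor s(72|0.00858333) = 99.067320; FV = 3500 × 99.067320 = 346,735.6207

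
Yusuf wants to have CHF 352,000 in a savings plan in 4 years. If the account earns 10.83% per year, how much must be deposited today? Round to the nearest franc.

CHF 233,299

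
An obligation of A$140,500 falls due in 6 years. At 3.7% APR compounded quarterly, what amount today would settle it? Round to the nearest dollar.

i = 0.037/4 = 0.00925 per quarter; n = 6·4 = 24.
PV = 140,500 / (1 + 0.00925)^24 = 140,500 / 1.247298 = 112,643.4985

A$112,643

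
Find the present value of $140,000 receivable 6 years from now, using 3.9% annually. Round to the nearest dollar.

$111,285

PV = FV·(1+i)^(−n) = 140,000 × 0.794889 = 111,284.5183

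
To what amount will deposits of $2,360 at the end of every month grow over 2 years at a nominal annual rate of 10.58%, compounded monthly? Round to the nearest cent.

With 12 periods per year: i = 0.00881667, n = 24.
Accumulation factor s(24|0.00881667) = 26.598280; FV = 2360 × 26.598280 = 62,771.9397

$62,771.94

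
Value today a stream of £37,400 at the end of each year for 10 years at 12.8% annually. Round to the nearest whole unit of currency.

PV = 37400 × [1 − (1+0.128)^(−10)] / 0.128 = 37400 × 5.469895 = 204,574.0795

£204,574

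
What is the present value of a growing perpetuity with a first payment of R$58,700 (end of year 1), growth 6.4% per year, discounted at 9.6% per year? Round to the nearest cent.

R$1,834,375.00

PV = D₁/(r − g) = 58700/(0.096 − 0.064) = 1,834,375.0000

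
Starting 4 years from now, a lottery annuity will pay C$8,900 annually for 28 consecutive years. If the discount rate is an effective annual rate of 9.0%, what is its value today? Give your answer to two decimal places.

C$69,522.41

Value one period before first payment (t=3): 8900 × [1 − (1+0.09)^(−28)] / 0.09 = 8900 × 10.116128 = 90,033.5425
Discount back 3 years: 90,033.5425 × (1+0.09)^(−3) = 90,033.5425 × 0.772183 = 69,522.4142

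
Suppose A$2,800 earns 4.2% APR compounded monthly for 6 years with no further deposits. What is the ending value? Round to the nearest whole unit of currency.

A$3,601

Periodic rate i = 0.042/12 = 0.0035; n = 6 × 12 = 72 periods.
2,800 × (1+0.0035)^72 = 2,800 × 1.286030 = 3,600.8843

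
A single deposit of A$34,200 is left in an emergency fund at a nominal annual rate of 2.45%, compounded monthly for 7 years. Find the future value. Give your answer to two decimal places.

A$40,591.18

i = 0.0245/12 = 0.00204167 per month; n = 7·12 = 84.
FV = 34,200 × (1 + 0.00204167)^84 = 40,591.1803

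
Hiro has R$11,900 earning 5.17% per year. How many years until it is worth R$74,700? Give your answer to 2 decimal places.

36.44 years

(1+i)^n = 74700/11900 = 6.27731, so n = ln 6.27731 / ln 1.0517 = 36.4415 years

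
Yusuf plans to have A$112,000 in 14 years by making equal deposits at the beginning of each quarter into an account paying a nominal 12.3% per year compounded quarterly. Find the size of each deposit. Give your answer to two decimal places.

A$750.44

Periodic rate i = 0.123/4 = 0.03075; n = 14 × 4 = 56 periods.
FV-annuity factor × (1+i) = 149.245696; PMT = 112000 / 149.245696 = 750.4404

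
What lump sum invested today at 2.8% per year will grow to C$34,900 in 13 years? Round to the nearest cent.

C$24,373.33

PV = 34,900 / (1 + 0.028)^13 = 34,900 / 1.431893 = 24,373.3338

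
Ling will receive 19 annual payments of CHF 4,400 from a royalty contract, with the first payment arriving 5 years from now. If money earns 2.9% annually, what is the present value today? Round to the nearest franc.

PV at t=4 (ordinary 19-year annuity): 4400 × a(19|0.029) = 4400 × 14.451424 = 63,586.2665
PV₀ = 63,586.2665 / (1+0.029)^4 = 63,586.2665 / 1.121144 = 56,715.5080

CHF 56,716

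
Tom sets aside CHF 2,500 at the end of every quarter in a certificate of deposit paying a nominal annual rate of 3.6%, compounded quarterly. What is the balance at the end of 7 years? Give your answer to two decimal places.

CHF 79,207.37

Periodic rate i = 0.036/4 = 0.009; n = 7 × 4 = 28 periods.
FV = PMT · [(1+i)^n − 1] / i = 2500 · 31.682950 = 79,207.3750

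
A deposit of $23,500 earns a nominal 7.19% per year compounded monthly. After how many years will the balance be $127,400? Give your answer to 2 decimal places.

23.58 years

Periodic rate i = 0.0719/12 = 0.00599167.
(1+i)^n = 127400/23500 = 5.42128, so n = ln 5.42128 / ln 1.00599 = 282.9580 months
= 282.9580/12 years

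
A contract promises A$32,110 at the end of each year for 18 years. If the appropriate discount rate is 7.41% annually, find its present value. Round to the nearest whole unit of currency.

Annuity factor a(18|0.0741) = 9.768126; PV = 32110 × 9.768126 = 313,654.5407

A$313,655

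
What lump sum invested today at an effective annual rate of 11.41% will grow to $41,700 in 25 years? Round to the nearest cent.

$2,799.19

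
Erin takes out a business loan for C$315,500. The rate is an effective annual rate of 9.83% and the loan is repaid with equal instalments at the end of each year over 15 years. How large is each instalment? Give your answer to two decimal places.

C$41,078.27

Annuity-PV factor = 7.680460; PMT = 315500 / 7.680460 = 41,078.2703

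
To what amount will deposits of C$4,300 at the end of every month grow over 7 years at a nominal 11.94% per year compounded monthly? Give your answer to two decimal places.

With 12 periods per year: i = 0.00995, n = 84.
FV = 4300 × [(1+0.00995)^84 − 1] / 0.00995 = 4300 × 130.366845 = 560,577.4353

C$560,577.44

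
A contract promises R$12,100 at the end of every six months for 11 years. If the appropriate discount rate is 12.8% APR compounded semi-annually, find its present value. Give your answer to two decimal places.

With 2 periods per year: i = 0.064, n = 22.
Annuity factor a(22|0.064) = 11.633793; PV = 12100 × 11.633793 = 140,768.8999

R$140,768.90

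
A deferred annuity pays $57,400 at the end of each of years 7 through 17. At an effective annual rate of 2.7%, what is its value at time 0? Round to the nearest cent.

Value one period before first payment (t=6): 57400 × [1 − (1+0.027)^(−11)] / 0.027 = 57400 × 9.408279 = 540,035.2393
Discount back 6 years: 540,035.2393 × (1+0.027)^(−6) = 540,035.2393 × 0.852270 = 460,255.9785

$460,255.98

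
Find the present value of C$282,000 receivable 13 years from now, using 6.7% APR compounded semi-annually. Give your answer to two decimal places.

Periodic rate i = 0.067/2 = 0.0335; n = 13 × 2 = 26 periods.
Discount factor = (1+0.0335)^(−26) = 0.424549; PV = 282,000 × 0.424549 = 119,722.7278

C$119,722.73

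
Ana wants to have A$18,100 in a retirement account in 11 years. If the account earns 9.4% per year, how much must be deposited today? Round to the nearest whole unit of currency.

PV = FV·(1+i)^(−n) = 18,100 × 0.372228 = 6,737.3333

A$6,737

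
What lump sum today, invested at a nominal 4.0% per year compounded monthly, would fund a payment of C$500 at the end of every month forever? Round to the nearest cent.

C$150,000.00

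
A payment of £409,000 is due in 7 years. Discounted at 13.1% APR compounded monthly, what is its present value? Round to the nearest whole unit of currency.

Periodic rate i = 0.131/12 = 0.0109167; n = 7 × 12 = 84 periods.
Discount factor = (1+0.0109167)^(−84) = 0.401708; PV = 409,000 × 0.401708 = 164,298.4048

£164,298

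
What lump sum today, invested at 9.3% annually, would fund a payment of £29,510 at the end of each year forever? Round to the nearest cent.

£317,311.83

PV = C/r = 29510/0.093 = 317,311.8280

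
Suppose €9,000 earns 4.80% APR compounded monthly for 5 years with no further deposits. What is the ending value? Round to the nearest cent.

€11,435.77

With 12 periods per year: i = 0.004, n = 60.
FV = PV·(1+i)^n = 9,000 × 1.270641 = 11,435.7665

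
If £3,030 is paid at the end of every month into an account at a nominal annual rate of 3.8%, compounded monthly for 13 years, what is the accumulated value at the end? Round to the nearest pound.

Periodic rate i = 0.038/12 = 0.00316667; n = 13 × 12 = 156 periods.
Accumulation factor s(156|0.00316667) = 201.341021; FV = 3030 × 201.341021 = 610,063.2929

£610,063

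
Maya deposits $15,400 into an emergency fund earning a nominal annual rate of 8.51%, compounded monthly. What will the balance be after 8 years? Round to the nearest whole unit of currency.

$30,349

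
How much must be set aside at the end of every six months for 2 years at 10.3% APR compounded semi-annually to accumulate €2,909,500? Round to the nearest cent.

Periodic rate i = 0.103/2 = 0.0515; n = 2 × 2 = 4 periods.
FV-annuity factor = 4.319746; PMT = 2.9095e+06 / 4.319746 = 673,535.0355

€673,535.04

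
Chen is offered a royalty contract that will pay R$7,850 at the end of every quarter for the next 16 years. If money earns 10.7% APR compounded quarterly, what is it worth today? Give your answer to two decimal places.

R$239,282.27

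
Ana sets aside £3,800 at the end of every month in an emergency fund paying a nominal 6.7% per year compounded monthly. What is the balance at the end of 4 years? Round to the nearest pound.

Periodic rate i = 0.067/12 = 0.00558333; n = 4 × 12 = 48 periods.
FV = PMT · [(1+i)^n − 1] / i = 3800 · 54.872779 = 208,516.5596

£208,517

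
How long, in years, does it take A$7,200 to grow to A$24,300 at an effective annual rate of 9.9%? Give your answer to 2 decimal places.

12.89 years

(1+i)^n = 24300/7200 = 3.37500, so n = ln 3.37500 / ln 1.099 = 12.8855 years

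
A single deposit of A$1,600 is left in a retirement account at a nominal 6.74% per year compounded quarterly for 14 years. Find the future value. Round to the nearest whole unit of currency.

A$4,079

With 4 periods per year: i = 0.01685, n = 56.
FV = 1,600 × (1 + 0.01685)^56 = 4,078.5519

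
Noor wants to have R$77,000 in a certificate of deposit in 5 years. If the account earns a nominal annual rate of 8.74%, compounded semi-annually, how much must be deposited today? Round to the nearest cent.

Periodic rate i = 0.0874/2 = 0.0437; n = 5 × 2 = 10 periods.
Discount factor = (1+0.0437)^(−10) = 0.651993; PV = 77,000 × 0.651993 = 50,203.4879

R$50,203.49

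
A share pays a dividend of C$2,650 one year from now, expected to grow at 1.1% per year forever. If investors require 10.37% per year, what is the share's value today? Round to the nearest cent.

PV = D₁/(r − g) = 2650/(0.1037 − 0.011) = 28,586.8393

C$28,586.84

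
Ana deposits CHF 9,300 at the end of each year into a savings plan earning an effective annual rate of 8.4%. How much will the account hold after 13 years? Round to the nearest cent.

FV = PMT · [(1+i)^n − 1] / i = 9300 · 22.065695 = 205,210.9594

CHF 205,210.96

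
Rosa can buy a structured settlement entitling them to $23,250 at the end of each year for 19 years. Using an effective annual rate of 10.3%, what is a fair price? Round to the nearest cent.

$190,681.14

Annuity factor a(19|0.103) = 8.201340; PV = 23250 × 8.201340 = 190,681.1434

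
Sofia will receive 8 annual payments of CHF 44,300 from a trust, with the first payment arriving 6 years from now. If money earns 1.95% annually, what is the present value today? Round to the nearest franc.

CHF 295,284

PV at t=5 (ordinary 8-year annuity): 44300 × a(8|0.0195) = 44300 × 7.341293 = 325,219.2777
PV₀ = 325,219.2777 / (1+0.0195)^5 = 325,219.2777 / 1.101377 = 295,284.1462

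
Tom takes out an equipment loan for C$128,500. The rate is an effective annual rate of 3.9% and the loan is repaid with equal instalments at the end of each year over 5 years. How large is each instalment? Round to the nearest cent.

PMT = 128500 / ( [1 − (1+0.039)^(−5)] / 0.039 ) = 128500 / 4.464356 = 28,783.5448

C$28,783.54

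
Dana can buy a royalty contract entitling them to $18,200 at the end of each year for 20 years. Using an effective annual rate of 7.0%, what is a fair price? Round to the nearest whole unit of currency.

$192,811

Annuity factor a(20|0.07) = 10.594014; PV = 18200 × 10.594014 = 192,811.0593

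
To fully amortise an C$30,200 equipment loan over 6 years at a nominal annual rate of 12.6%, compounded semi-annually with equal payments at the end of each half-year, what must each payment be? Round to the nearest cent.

C$3,661.65

Periodic rate i = 0.126/2 = 0.063; n = 6 × 2 = 12 periods.
PMT = 30200 / ( [1 − (1+0.063)^(−12)] / 0.063 ) = 30200 / 8.247657 = 3,661.6459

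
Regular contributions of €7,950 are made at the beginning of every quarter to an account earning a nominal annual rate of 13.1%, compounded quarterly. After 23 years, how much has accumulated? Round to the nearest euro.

€4,610,124

Periodic rate i = 0.131/4 = 0.03275; n = 23 × 4 = 92 periods.
FV = 7950 × [(1+0.03275)^92 − 1] / 0.03275 × (1+i) = 7950 × 579.889864 = 4,610,124.4216
(Beginning-of-period payments → annuity-due factor ×(1+i).)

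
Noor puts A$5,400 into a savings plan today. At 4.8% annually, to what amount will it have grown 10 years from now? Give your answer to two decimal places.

FV = PV·(1+i)^n = 5,400 × 1.598133 = 8,629.9164

A$8,629.92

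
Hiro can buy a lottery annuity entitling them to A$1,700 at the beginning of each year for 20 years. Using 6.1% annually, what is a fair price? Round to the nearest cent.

A$20,521.39

PV = PMT · [1 − (1+i)^(−n)] / i × (1+i) = 1700 · 12.071406 = 20,521.3899
Payments are at the start of each period, so multiply by (1+i).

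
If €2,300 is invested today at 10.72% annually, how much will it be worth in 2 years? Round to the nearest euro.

FV = 2,300 × (1 + 0.1072)^2 = 2,819.5512

€2,820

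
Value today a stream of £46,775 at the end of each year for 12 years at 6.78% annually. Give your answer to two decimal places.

PV = 46775 × [1 − (1+0.0678)^(−12)] / 0.0678 = 46775 × 8.036654 = 375,914.5003

£375,914.50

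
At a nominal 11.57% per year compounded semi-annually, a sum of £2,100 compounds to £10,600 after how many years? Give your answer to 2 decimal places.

14.39 years

Periodic rate i = 0.1157/2 = 0.05785.
(1+i)^n = 10600/2100 = 5.04762, so n = ln 5.04762 / ln 1.05785 = 28.7866 half-years
= 28.7866/2 years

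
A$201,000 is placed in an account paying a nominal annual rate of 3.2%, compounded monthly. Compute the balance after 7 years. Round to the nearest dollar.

A$251,390

With 12 periods per year: i = 0.00266667, n = 84.
FV = PV·(1+i)^n = 201,000 × 1.250698 = 251,390.3150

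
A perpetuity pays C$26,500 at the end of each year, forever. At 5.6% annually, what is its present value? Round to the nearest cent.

C$473,214.29

PV = C/r = 26500/0.056 = 473,214.2857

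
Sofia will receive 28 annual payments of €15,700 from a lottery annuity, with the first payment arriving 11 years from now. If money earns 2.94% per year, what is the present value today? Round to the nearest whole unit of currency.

Value one period before first payment (t=10): 15700 × [1 − (1+0.0294)^(−28)] / 0.0294 = 15700 × 18.902505 = 296,769.3352
Discount back 10 years: 296,769.3352 × (1+0.0294)^(−10) = 296,769.3352 × 0.748442 = 222,114.7423

€222,115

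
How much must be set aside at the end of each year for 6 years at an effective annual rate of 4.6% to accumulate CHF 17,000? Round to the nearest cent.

CHF 2,524.57

PMT = 17000 / ( [(1+0.046)^6 − 1] / 0.046 ) = 17000 / 6.733807 = 2,524.5748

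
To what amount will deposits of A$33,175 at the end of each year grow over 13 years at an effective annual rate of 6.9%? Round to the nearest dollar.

A$663,851

FV = PMT · [(1+i)^n − 1] / i = 33175 · 20.010582 = 663,851.0428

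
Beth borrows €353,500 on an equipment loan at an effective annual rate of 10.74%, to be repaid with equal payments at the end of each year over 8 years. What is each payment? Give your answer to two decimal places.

Annuity-PV factor = 5.194189; PMT = 353500 / 5.194189 = 68,056.8241

€68,056.82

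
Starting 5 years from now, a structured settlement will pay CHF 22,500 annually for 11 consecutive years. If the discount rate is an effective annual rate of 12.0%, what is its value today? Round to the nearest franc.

PV at t=4 (ordinary 11-year annuity): 22500 × a(11|0.12) = 22500 × 5.937699 = 133,598.2305
PV₀ = 133,598.2305 / (1+0.12)^4 = 133,598.2305 / 1.573519 = 84,904.0907

CHF 84,904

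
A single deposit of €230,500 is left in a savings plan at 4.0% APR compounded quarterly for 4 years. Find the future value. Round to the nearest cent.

With 4 periods per year: i = 0.01, n = 16.
FV = PV·(1+i)^n = 230,500 × 1.172579 = 270,279.3777

€270,279.38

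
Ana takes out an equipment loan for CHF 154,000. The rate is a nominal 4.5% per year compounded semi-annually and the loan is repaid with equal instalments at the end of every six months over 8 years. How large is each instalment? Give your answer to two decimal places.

Periodic rate i = 0.045/2 = 0.0225; n = 8 × 2 = 16 periods.
Annuity-PV factor = 13.312631; PMT = 154000 / 13.312631 = 11,567.9610

CHF 11,567.96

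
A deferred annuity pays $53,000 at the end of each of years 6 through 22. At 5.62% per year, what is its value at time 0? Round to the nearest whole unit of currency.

PV at t=5 (ordinary 17-year annuity): 53000 × a(17|0.0562) = 53000 × 10.769685 = 570,793.2916
Discount back 5 years: 570,793.2916 × (1+0.0562)^(−5) = 570,793.2916 × 0.760798 = 434,258.2167

$434,258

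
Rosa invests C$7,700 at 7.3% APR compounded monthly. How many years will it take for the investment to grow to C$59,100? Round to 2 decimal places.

28.00 years

Periodic rate i = 0.073/12 = 0.00608333.
n = ln(59100/7700) / ln(1+0.00608333) = ln(7.67532) / 0.006065 = 336.0334 months
= 336.0334/12 years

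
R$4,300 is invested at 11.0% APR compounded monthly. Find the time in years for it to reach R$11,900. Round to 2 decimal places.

9.30 years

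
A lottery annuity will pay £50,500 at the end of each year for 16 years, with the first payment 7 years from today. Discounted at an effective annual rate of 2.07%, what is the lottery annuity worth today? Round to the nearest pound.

Value one period before first payment (t=6): 50500 × [1 − (1+0.0207)^(−16)] / 0.0207 = 50500 × 13.502722 = 681,887.4475
Discount back 6 years: 681,887.4475 × (1+0.0207)^(−6) = 681,887.4475 × 0.884324 = 603,009.2959

£603,009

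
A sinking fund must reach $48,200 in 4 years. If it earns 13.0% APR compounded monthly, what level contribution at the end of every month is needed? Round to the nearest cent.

$770.92

i = 0.13/12 = 0.0108333 per month; n = 4·12 = 48.
FV-annuity factor = 62.522811; PMT = 48200 / 62.522811 = 770.9186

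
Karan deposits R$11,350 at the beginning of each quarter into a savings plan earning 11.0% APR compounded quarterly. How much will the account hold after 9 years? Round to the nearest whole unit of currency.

Periodic rate i = 0.11/4 = 0.0275; n = 9 × 4 = 36 periods.
FV = PMT · [(1+i)^n − 1] / i × (1+i) = 11350 · 61.855407 = 702,058.8722
(annuity-due: payments at period start, so ×(1+i).)

R$702,059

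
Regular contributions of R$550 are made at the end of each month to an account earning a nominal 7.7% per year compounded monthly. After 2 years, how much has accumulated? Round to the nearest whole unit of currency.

Periodic rate i = 0.077/12 = 0.00641667; n = 2 × 12 = 24 periods.
Accumulation factor s(24|0.00641667) = 25.857216; FV = 550 × 25.857216 = 14,221.4690

R$14,221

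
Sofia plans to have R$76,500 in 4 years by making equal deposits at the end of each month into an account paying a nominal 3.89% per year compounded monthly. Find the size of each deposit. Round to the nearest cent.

R$1,475.55

With 12 periods per year: i = 0.00324167, n = 48.
FV-annuity factor = 51.845175; PMT = 76500 / 51.845175 = 1,475.5471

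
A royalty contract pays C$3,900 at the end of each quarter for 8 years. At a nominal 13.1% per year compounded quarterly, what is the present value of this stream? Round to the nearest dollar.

C$76,621

With 4 periods per year: i = 0.03275, n = 32.
PV = PMT · [1 − (1+i)^(−n)] / i = 3900 · 19.646500 = 76,621.3496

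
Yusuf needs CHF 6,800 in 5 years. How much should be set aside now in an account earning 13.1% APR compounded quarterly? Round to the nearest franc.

With 4 periods per year: i = 0.03275, n = 20.
PV = FV·(1+i)^(−n) = 6,800 × 0.524923 = 3,569.4791

CHF 3,569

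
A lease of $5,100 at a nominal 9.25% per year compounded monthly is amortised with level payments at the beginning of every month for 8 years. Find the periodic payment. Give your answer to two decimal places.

i = 0.0925/12 = 0.00770833 per month; n = 8·12 = 96.
PMT = 5100 / ( [1 − (1+0.00770833)^(−96)] / 0.00770833 × (1+i) ) = 5100 / 68.179521 = 74.8025

$74.80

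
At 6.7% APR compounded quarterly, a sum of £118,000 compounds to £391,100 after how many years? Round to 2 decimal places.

Periodic rate i = 0.067/4 = 0.01675.
(1+i)^n = 391100/118000 = 3.31441, so n = ln 3.31441 / ln 1.01675 = 72.1365 quarters
= 72.1365/4 years

18.03 years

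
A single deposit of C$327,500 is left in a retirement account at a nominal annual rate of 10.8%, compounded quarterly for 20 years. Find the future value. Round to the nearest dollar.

With 4 periods per year: i = 0.027, n = 80.
FV = 327,500 × (1 + 0.027)^80 = 2,759,604.1673

C$2,759,604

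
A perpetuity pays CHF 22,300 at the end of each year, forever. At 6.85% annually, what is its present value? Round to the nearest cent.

CHF 325,547.45

PV = PMT / i = 22300 / 0.0685 = 325,547.4453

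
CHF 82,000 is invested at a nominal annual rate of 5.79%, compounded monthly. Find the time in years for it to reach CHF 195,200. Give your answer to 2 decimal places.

Periodic rate i = 0.0579/12 = 0.004825.
(1+i)^n = 195200/82000 = 2.38049, so n = ln 2.38049 / ln 1.00483 = 180.1857 months
= 180.1857/12 years

15.02 years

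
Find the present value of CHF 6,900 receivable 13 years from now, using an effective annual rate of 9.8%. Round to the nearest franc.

CHF 2,047

PV = 6,900 / (1 + 0.098)^13 = 6,900 / 3.371556 = 2,046.5326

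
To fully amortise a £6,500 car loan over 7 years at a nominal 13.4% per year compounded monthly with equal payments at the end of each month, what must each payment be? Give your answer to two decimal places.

i = 0.134/12 = 0.0111667 per month; n = 7·12 = 84.
Annuity-PV factor = 54.317918; PMT = 6500 / 54.317918 = 119.6659

£119.67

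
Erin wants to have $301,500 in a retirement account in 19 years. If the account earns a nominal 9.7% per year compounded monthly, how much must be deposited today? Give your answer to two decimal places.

$48,095.03

With 12 periods per year: i = 0.00808333, n = 228.
Discount factor = (1+0.00808333)^(−228) = 0.159519; PV = 301,500 × 0.159519 = 48,095.0331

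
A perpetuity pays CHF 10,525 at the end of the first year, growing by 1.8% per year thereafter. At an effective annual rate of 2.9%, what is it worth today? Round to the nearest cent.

PV = D₁/(r − g) = 10525/(0.029 − 0.018) = 956,818.1818

CHF 956,818.18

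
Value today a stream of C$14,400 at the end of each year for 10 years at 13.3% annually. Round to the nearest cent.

PV = PMT · [1 − (1+i)^(−n)] / i = 14400 · 5.361801 = 77,209.9400

C$77,209.94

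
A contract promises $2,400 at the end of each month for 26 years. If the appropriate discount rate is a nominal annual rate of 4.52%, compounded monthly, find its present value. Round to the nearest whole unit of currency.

With 12 periods per year: i = 0.00376667, n = 312.
PV = PMT · [1 − (1+i)^(−n)] / i = 2400 · 183.334610 = 440,003.0649

$440,003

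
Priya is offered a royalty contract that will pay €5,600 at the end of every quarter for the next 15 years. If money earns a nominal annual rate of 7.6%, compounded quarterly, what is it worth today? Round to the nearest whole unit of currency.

Periodic rate i = 0.076/4 = 0.019; n = 15 × 4 = 60 periods.
PV = 5600 × [1 − (1+0.019)^(−60)] / 0.019 = 5600 × 35.618013 = 199,460.8706

€199,461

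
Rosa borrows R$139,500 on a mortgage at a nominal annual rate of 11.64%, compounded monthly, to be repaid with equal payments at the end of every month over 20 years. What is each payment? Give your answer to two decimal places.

With 12 periods per year: i = 0.0097, n = 240.
Annuity-PV factor = 92.928828; PMT = 139500 / 92.928828 = 1,501.1488

R$1,501.15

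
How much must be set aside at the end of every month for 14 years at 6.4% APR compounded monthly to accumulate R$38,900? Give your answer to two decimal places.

i = 0.064/12 = 0.00533333 per month; n = 14·12 = 168.
PMT = 38900 / ( [(1+0.00533333)^168 − 1] / 0.00533333 ) = 38900 / 270.742250 = 143.6791

R$143.68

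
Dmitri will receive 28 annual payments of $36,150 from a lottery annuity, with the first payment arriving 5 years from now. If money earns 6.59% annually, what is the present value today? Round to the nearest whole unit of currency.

$353,799

PV at t=4 (ordinary 28-year annuity): 36150 × a(28|0.0659) = 36150 × 12.633220 = 456,690.9119
Discount back 4 years: 456,690.9119 × (1+0.0659)^(−4) = 456,690.9119 × 0.774701 = 353,798.9343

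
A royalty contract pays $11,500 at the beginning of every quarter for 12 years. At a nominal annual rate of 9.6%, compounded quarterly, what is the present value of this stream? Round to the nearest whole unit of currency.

With 4 periods per year: i = 0.024, n = 48.
PV = 11500 × [1 − (1+0.024)^(−48)] / 0.024 × (1+i) = 11500 × 28.999113 = 333,489.7965
(Beginning-of-period payments → annuity-due factor ×(1+i).)

$333,490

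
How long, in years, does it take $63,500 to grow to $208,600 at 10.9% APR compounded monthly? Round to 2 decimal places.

Periodic rate i = 0.109/12 = 0.00908333.
(1+i)^n = 208600/63500 = 3.28504, so n = ln 3.28504 / ln 1.00908 = 131.5346 months
= 131.5346/12 years

10.96 years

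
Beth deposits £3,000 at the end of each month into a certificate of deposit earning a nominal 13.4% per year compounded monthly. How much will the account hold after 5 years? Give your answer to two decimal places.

£254,416.37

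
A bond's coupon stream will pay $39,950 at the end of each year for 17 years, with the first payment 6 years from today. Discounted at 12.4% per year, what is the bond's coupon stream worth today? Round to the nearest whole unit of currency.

PV at t=5 (ordinary 17-year annuity): 39950 × a(17|0.124) = 39950 × 6.959036 = 278,013.4797
PV₀ = 278,013.4797 / (1+0.124)^5 = 278,013.4797 / 1.794038 = 154,965.2415

$154,965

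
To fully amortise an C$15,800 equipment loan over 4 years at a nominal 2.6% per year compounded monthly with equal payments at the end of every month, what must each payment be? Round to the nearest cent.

C$346.94

i = 0.026/12 = 0.00216667 per month; n = 4·12 = 48.
Annuity-PV factor = 45.541526; PMT = 15800 / 45.541526 = 346.9361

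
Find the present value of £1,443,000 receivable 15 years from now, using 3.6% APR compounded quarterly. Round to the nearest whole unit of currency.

£842,939

With 4 periods per year: i = 0.009, n = 60.
Discount factor = (1+0.009)^(−60) = 0.584158; PV = 1,443,000 × 0.584158 = 842,939.4061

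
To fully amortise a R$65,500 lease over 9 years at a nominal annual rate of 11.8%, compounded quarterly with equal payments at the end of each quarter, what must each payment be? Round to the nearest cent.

R$2,977.81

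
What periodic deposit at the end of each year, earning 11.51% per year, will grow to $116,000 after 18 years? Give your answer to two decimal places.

$2,186.50

PMT = 116000 / ( [(1+0.1151)^18 − 1] / 0.1151 ) = 116000 / 53.052860 = 2,186.4985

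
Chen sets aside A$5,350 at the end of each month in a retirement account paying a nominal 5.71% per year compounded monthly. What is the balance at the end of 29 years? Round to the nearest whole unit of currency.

i = 0.0571/12 = 0.00475833 per month; n = 29·12 = 348.
FV = 5350 × [(1+0.00475833)^348 − 1] / 0.00475833 = 5350 × 886.289790 = 4,741,650.3747

A$4,741,650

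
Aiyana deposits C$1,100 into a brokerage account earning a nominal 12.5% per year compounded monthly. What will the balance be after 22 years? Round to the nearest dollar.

C$16,964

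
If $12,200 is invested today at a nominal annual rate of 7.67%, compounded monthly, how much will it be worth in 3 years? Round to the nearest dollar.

$15,345

Periodic rate i = 0.0767/12 = 0.00639167; n = 3 × 12 = 36 periods.
12,200 × (1+0.00639167)^36 = 12,200 × 1.257805 = 15,345.2152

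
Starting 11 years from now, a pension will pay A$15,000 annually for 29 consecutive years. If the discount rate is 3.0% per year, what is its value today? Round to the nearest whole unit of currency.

PV at t=10 (ordinary 29-year annuity): 15000 × a(29|0.03) = 15000 × 19.188455 = 287,826.8188
PV₀ = 287,826.8188 / (1+0.03)^10 = 287,826.8188 / 1.343916 = 214,170.1844

A$214,170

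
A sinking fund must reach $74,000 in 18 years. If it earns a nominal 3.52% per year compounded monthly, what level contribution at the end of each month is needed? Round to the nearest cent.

$245.93

With 12 periods per year: i = 0.00293333, n = 216.
FV-annuity factor = 300.898387; PMT = 74000 / 300.898387 = 245.9302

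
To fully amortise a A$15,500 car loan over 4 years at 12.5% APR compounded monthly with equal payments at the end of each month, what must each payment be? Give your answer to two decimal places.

A$411.99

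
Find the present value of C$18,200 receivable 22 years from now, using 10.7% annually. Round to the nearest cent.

C$1,944.57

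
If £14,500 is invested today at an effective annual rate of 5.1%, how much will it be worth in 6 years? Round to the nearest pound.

FV = 14,500 × (1 + 0.051)^6 = 19,542.6880

£19,543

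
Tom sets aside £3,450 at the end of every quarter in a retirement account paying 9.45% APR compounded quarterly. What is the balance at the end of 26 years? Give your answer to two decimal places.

£1,510,116.57

Periodic rate i = 0.0945/4 = 0.023625; n = 26 × 4 = 104 periods.
FV = 3450 × [(1+0.023625)^104 − 1] / 0.023625 = 3450 × 437.714947 = 1,510,116.5669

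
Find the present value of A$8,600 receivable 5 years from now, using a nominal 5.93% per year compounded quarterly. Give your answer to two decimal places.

A$6,407.30

With 4 periods per year: i = 0.014825, n = 20.
Discount factor = (1+0.014825)^(−20) = 0.745035; PV = 8,600 × 0.745035 = 6,407.3036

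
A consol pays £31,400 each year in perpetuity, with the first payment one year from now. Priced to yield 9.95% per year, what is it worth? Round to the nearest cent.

£315,577.89

PV = C/r = 31400/0.0995 = 315,577.8894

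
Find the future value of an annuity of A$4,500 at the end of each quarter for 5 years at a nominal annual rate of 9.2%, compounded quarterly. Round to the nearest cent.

i = 0.092/4 = 0.023 per quarter; n = 5·4 = 20.
FV = PMT · [(1+i)^n − 1] / i = 4500 · 25.036609 = 112,664.7412

A$112,664.74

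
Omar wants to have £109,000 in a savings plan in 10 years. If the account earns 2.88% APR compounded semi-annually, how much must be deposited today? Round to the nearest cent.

Periodic rate i = 0.0288/2 = 0.0144; n = 10 × 2 = 20 periods.
Discount factor = (1+0.0144)^(−20) = 0.751303; PV = 109,000 × 0.751303 = 81,892.0395

£81,892.04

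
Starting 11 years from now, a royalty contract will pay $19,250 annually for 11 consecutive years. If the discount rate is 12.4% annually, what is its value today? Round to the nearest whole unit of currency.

Value one period before first payment (t=10): 19250 × [1 − (1+0.124)^(−11)] / 0.124 = 19250 × 5.835317 = 112,329.8496
PV₀ = 112,329.8496 / (1+0.124)^10 = 112,329.8496 / 3.218571 = 34,900.5335

$34,901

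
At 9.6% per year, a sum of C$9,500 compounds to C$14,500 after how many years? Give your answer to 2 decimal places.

4.61 years

n = ln(14500/9500) / ln(1+0.096) = ln(1.52632) / 0.091667 = 4.6130 years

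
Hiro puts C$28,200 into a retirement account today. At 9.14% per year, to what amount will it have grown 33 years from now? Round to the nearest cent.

FV = 28,200 × (1 + 0.0914)^33 = 505,497.9982

C$505,498.00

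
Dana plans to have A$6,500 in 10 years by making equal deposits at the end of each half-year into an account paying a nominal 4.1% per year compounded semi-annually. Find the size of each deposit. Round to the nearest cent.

A$266.19

With 2 periods per year: i = 0.0205, n = 20.
PMT = 6500 / ( [(1+0.0205)^20 − 1] / 0.0205 ) = 6500 / 24.418710 = 266.1893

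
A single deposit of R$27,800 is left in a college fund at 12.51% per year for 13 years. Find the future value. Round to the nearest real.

27,800 × (1+0.1251)^13 = 27,800 × 4.628973 = 128,685.4415

R$128,685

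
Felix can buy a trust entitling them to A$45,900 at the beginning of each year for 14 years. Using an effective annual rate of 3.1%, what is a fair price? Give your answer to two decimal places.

PV = PMT · [1 − (1+i)^(−n)] / i × (1+i) = 45900 · 11.567260 = 530,937.2406
Payments are at the start of each period, so multiply by (1+i).

A$530,937.24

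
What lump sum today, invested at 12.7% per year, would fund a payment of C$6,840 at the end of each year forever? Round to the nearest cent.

C$53,858.27

PV = PMT / i = 6840 / 0.127 = 53,858.2677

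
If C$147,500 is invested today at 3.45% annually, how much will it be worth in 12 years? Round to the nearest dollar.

C$221,594

147,500 × (1+0.0345)^12 = 147,500 × 1.502332 = 221,593.9813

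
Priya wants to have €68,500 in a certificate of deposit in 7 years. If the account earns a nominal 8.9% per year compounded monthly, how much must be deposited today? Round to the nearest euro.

€36,823

With 12 periods per year: i = 0.00741667, n = 84.
PV = FV·(1+i)^(−n) = 68,500 × 0.537567 = 36,823.3692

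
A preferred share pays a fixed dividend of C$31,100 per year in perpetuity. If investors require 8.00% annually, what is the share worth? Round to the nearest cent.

C$388,750.00

PV = C/r = 31100/0.08 = 388,750.0000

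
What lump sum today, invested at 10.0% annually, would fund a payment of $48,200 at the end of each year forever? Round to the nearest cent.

$482,000.00

PV = PMT / i = 48200 / 0.1 = 482,000.0000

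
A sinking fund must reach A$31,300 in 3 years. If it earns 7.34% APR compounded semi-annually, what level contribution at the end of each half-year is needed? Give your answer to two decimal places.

With 2 periods per year: i = 0.0367, n = 6.
FV-annuity factor = 6.578190; PMT = 31300 / 6.578190 = 4,758.1476

A$4,758.15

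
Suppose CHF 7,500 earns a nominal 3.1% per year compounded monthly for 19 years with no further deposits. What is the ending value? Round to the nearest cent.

CHF 13,506.13

Periodic rate i = 0.031/12 = 0.00258333; n = 19 × 12 = 228 periods.
FV = PV·(1+i)^n = 7,500 × 1.800817 = 13,506.1284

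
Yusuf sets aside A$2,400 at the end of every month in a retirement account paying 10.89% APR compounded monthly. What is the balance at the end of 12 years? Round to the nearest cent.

Periodic rate i = 0.1089/12 = 0.009075; n = 12 × 12 = 144 periods.
FV = 2400 × [(1+0.009075)^144 − 1] / 0.009075 = 2400 × 294.503874 = 706,809.2972

A$706,809.30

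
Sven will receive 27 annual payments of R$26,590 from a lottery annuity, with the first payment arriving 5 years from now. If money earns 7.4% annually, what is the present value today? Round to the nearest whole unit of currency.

R$230,769

Value one period before first payment (t=4): 26590 × [1 − (1+0.074)^(−27)] / 0.074 = 26590 × 11.547200 = 307,040.0577
PV₀ = 307,040.0577 / (1+0.074)^4 = 307,040.0577 / 1.330507 = 230,769.2367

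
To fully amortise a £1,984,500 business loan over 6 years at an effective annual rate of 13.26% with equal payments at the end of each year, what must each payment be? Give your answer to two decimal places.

PMT = 1.9845e+06 / ( [1 − (1+0.1326)^(−6)] / 0.1326 ) = 1.9845e+06 / 3.968773 = 500,028.5554

£500,028.56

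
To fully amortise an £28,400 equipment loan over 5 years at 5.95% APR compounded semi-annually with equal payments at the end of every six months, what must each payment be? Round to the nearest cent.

£3,325.10

Periodic rate i = 0.0595/2 = 0.02975; n = 5 × 2 = 10 periods.
PMT = 28400 / ( [1 − (1+0.02975)^(−10)] / 0.02975 ) = 28400 / 8.541096 = 3,325.1000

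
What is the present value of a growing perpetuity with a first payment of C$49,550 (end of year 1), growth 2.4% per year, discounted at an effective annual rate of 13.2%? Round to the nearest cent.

C$458,796.30

PV = PMT / (i − g) = 49550 / (0.132 − 0.024) = 49550 / 0.108000 = 458,796.2963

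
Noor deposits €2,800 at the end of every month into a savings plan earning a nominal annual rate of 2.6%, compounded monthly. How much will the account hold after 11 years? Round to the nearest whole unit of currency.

€427,341

Periodic rate i = 0.026/12 = 0.00216667; n = 11 × 12 = 132 periods.
Accumulation factor s(132|0.00216667) = 152.621860; FV = 2800 × 152.621860 = 427,341.2083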